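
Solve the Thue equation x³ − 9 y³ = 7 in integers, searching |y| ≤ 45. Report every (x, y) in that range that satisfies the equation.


The equation is x³ - 9y³ = 7. For fixed y, x³ = 9·y³ + 7, so a solution requires the RHS to be a perfect cube.
Strategy: iterate y from -45 to 45, compute RHS = 9·y³ + 7, and check whether it is a (positive or negative) perfect cube.
Check small values of y:
  y = 0: RHS = 7 is not a perfect cube.
  y = 1: RHS = 16 is not a perfect cube.
  y = -1: RHS = -2 is not a perfect cube.
  y = 2: RHS = 79 is not a perfect cube.
  y = -2: RHS = -65 is not a perfect cube.
  y = 3: RHS = 250 is not a perfect cube.
  y = -3: RHS = -236 is not a perfect cube.
Continuing the search up to |y| = 45 finds no solutions either.
No (x, y) in the scanned range satisfies the equation.

No integer solutions with |y| ≤ 45.


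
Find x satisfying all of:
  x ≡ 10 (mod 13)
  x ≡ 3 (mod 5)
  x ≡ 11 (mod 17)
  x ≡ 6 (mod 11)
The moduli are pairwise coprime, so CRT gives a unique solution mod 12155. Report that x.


Product of moduli M = 13 · 5 · 17 · 11 = 12155.
Merge one congruence at a time:
  Start: x ≡ 10 (mod 13).
  Combine with x ≡ 3 (mod 5); new modulus lcm = 65.
    Write x = 10 + 13·t and substitute into x ≡ 3 (mod 5): 13·t ≡ 3 − 10 = -7 (mod 5).
    Reduce coefficients mod 5: 3·t ≡ 3 (mod 5).
    The inverse of 3 mod 5 is 2 (since 3·2 = 6 = 1·5 + 1), so t ≡ 2·3 = 6 ≡ 1 (mod 5).
    Then x = 10 + 13·1 = 23, valid modulo lcm(13, 5) = 65: x ≡ 23 (mod 65).
  Combine with x ≡ 11 (mod 17); new modulus lcm = 1105.
    Write x = 23 + 65·t and substitute into x ≡ 11 (mod 17): 65·t ≡ 11 − 23 = -12 (mod 17).
    Reduce coefficients mod 17: 14·t ≡ 5 (mod 17).
    The inverse of 14 mod 17 is 11 (since 14·11 = 154 = 9·17 + 1), so t ≡ 11·5 = 55 ≡ 4 (mod 17).
    Then x = 23 + 65·4 = 283, valid modulo lcm(65, 17) = 1105: x ≡ 283 (mod 1105).
  Combine with x ≡ 6 (mod 11); new modulus lcm = 12155.
    Write x = 283 + 1105·t and substitute into x ≡ 6 (mod 11): 1105·t ≡ 6 − 283 = -277 (mod 11).
    Reduce coefficients mod 11: 5·t ≡ 9 (mod 11).
    The inverse of 5 mod 11 is 9 (since 5·9 = 45 = 4·11 + 1), so t ≡ 9·9 = 81 ≡ 4 (mod 11).
    Then x = 283 + 1105·4 = 4703, valid modulo lcm(1105, 11) = 12155: x ≡ 4703 (mod 12155).
Verify against each original: 4703 mod 13 = 10, 4703 mod 5 = 3, 4703 mod 17 = 11, 4703 mod 11 = 6.

x ≡ 4703 (mod 12155).


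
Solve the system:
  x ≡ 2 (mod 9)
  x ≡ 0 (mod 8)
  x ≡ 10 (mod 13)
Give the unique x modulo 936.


Moduli 9, 8, 13 are pairwise coprime; by CRT there is a unique solution modulo M = 9 · 8 · 13 = 936.
Solve pairwise, accumulating the modulus:
  Start with x ≡ 2 (mod 9).
  Combine with x ≡ 0 (mod 8): since gcd(9, 8) = 1, we get a unique residue mod 72.
    Write x = 2 + 9·t and substitute into x ≡ 0 (mod 8): 9·t ≡ 0 − 2 = -2 (mod 8).
    Reduce coefficients mod 8: 1·t ≡ 6 (mod 8).
    So t ≡ 6 (mod 8).
    Then x = 2 + 9·6 = 56, valid modulo lcm(9, 8) = 72: x ≡ 56 (mod 72).
  Combine with x ≡ 10 (mod 13): since gcd(72, 13) = 1, we get a unique residue mod 936.
    Write x = 56 + 72·t and substitute into x ≡ 10 (mod 13): 72·t ≡ 10 − 56 = -46 (mod 13).
    Reduce coefficients mod 13: 7·t ≡ 6 (mod 13).
    The inverse of 7 mod 13 is 2 (since 7·2 = 14 = 1·13 + 1), so t ≡ 2·6 = 12 ≡ 12 (mod 13).
    Then x = 56 + 72·12 = 920, valid modulo lcm(72, 13) = 936: x ≡ 920 (mod 936).
Verify: 920 mod 9 = 2 ✓, 920 mod 8 = 0 ✓, 920 mod 13 = 10 ✓.

x ≡ 920 (mod 936).


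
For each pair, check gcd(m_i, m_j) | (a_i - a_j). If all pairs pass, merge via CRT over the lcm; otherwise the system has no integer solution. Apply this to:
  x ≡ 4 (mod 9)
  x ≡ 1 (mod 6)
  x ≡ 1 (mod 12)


Moduli 9, 6, 12 are not pairwise coprime, so CRT works modulo lcm(m_i) when all pairwise compatibility conditions hold.
Pairwise compatibility: gcd(m_i, m_j) must divide a_i - a_j for every pair.
Merge one congruence at a time:
  Start: x ≡ 4 (mod 9).
  Combine with x ≡ 1 (mod 6): gcd(9, 6) = 3; 1 - 4 = -3, which IS divisible by 3, so compatible.
    Write x = 4 + 9·t and substitute into x ≡ 1 (mod 6): 9·t ≡ 1 − 4 = -3 (mod 6).
    Divide the congruence (and modulus) by g = 3: 3·t ≡ -1 (mod 2).
    Reduce coefficients mod 2: 1·t ≡ 1 (mod 2).
    So t ≡ 1 (mod 2).
    Then x = 4 + 9·1 = 13, valid modulo lcm(9, 6) = 18: x ≡ 13 (mod 18).
  Combine with x ≡ 1 (mod 12): gcd(18, 12) = 6; 1 - 13 = -12, which IS divisible by 6, so compatible.
    Write x = 13 + 18·t and substitute into x ≡ 1 (mod 12): 18·t ≡ 1 − 13 = -12 (mod 12).
    Divide the congruence (and modulus) by g = 6: 3·t ≡ -2 (mod 2).
    Reduce coefficients mod 2: 1·t ≡ 0 (mod 2).
    So t ≡ 0 (mod 2).
    Then x = 13 + 18·0 = 13, valid modulo lcm(18, 12) = 36: x ≡ 13 (mod 36).
Verify: 13 mod 9 = 4, 13 mod 6 = 1, 13 mod 12 = 1.

x ≡ 13 (mod 36).


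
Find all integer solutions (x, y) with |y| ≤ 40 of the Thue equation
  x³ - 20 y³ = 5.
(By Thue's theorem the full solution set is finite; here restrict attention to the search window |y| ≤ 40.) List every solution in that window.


The equation is x³ - 20y³ = 5. For fixed y, x³ = 20·y³ + 5, so a solution requires the RHS to be a perfect cube.
Strategy: iterate y from -40 to 40, compute RHS = 20·y³ + 5, and check whether it is a (positive or negative) perfect cube.
Check small values of y:
  y = 0: RHS = 5 is not a perfect cube.
  y = 1: RHS = 25 is not a perfect cube.
  y = -1: RHS = -15 is not a perfect cube.
  y = 2: RHS = 165 is not a perfect cube.
  y = -2: RHS = -155 is not a perfect cube.
  y = 3: RHS = 545 is not a perfect cube.
  y = -3: RHS = -535 is not a perfect cube.
Continuing the search up to |y| = 40 finds no solutions either.
No (x, y) in the scanned range satisfies the equation.

No integer solutions with |y| ≤ 40.


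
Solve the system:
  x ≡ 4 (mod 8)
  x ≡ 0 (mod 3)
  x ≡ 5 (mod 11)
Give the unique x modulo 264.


Moduli 8, 3, 11 are pairwise coprime; by CRT there is a unique solution modulo M = 8 · 3 · 11 = 264.
Solve pairwise, accumulating the modulus:
  Start with x ≡ 4 (mod 8).
  Combine with x ≡ 0 (mod 3): since gcd(8, 3) = 1, we get a unique residue mod 24.
    Write x = 4 + 8·t and substitute into x ≡ 0 (mod 3): 8·t ≡ 0 − 4 = -4 (mod 3).
    Reduce coefficients mod 3: 2·t ≡ 2 (mod 3).
    The inverse of 2 mod 3 is 2 (since 2·2 = 4 = 1·3 + 1), so t ≡ 2·2 = 4 ≡ 1 (mod 3).
    Then x = 4 + 8·1 = 12, valid modulo lcm(8, 3) = 24: x ≡ 12 (mod 24).
  Combine with x ≡ 5 (mod 11): since gcd(24, 11) = 1, we get a unique residue mod 264.
    Write x = 12 + 24·t and substitute into x ≡ 5 (mod 11): 24·t ≡ 5 − 12 = -7 (mod 11).
    Reduce coefficients mod 11: 2·t ≡ 4 (mod 11).
    The inverse of 2 mod 11 is 6 (since 2·6 = 12 = 1·11 + 1), so t ≡ 6·4 = 24 ≡ 2 (mod 11).
    Then x = 12 + 24·2 = 60, valid modulo lcm(24, 11) = 264: x ≡ 60 (mod 264).
Verify: 60 mod 8 = 4 ✓, 60 mod 3 = 0 ✓, 60 mod 11 = 5 ✓.

x ≡ 60 (mod 264).


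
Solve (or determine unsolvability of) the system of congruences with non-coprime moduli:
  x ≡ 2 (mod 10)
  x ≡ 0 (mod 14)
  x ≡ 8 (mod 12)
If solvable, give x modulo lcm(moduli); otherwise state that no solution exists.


Moduli 10, 14, 12 are not pairwise coprime, so CRT works modulo lcm(m_i) when all pairwise compatibility conditions hold.
Pairwise compatibility: gcd(m_i, m_j) must divide a_i - a_j for every pair.
Merge one congruence at a time:
  Start: x ≡ 2 (mod 10).
  Combine with x ≡ 0 (mod 14): gcd(10, 14) = 2; 0 - 2 = -2, which IS divisible by 2, so compatible.
    Write x = 2 + 10·t and substitute into x ≡ 0 (mod 14): 10·t ≡ 0 − 2 = -2 (mod 14).
    Divide the congruence (and modulus) by g = 2: 5·t ≡ -1 (mod 7).
    Reduce coefficients mod 7: 5·t ≡ 6 (mod 7).
    The inverse of 5 mod 7 is 3 (since 5·3 = 15 = 2·7 + 1), so t ≡ 3·6 = 18 ≡ 4 (mod 7).
    Then x = 2 + 10·4 = 42, valid modulo lcm(10, 14) = 70: x ≡ 42 (mod 70).
  Combine with x ≡ 8 (mod 12): gcd(70, 12) = 2; 8 - 42 = -34, which IS divisible by 2, so compatible.
    Write x = 42 + 70·t and substitute into x ≡ 8 (mod 12): 70·t ≡ 8 − 42 = -34 (mod 12).
    Divide the congruence (and modulus) by g = 2: 35·t ≡ -17 (mod 6).
    Reduce coefficients mod 6: 5·t ≡ 1 (mod 6).
    The inverse of 5 mod 6 is 5 (since 5·5 = 25 = 4·6 + 1), so t ≡ 5·1 = 5 ≡ 5 (mod 6).
    Then x = 42 + 70·5 = 392, valid modulo lcm(70, 12) = 420: x ≡ 392 (mod 420).
Verify: 392 mod 10 = 2, 392 mod 14 = 0, 392 mod 12 = 8.

x ≡ 392 (mod 420).


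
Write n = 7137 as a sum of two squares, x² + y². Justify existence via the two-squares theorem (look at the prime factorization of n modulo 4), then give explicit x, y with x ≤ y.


Step 1: Factor n = 7137 = 3^2 · 13 · 61.
Step 2: Check the mod-4 condition on each prime factor: 3 ≡ 3 (mod 4), exponent 2 (must be even); 13 ≡ 1 (mod 4), exponent 1; 61 ≡ 1 (mod 4), exponent 1.
All primes ≡ 3 (mod 4) appear to even exponent (or don't appear), so by the two-squares theorem n IS expressible as a sum of two squares.
Step 3: Build a representation. Group n = k² · m with k = 3 and m = 13 · 61 = 793 (a product of primes ≡ 1 (mod 4)); a representation of m scales to one of n via (k·x)² + (k·y)² = k²(x² + y²). Each prime p ≡ 1 (mod 4) is itself a sum of two squares; find a² by testing p − a² for a perfect square:
  13: 13 − 1² = 12, 13 − 2² = 9 = 3² ⇒ 13 = 2² + 3².
  61: 61 − 1² = 60, 61 − 2² = 57, 61 − 3² = 52, 61 − 4² = 45, 61 − 5² = 36 = 6² ⇒ 61 = 5² + 6².
  Combine using the Brahmagupta–Fibonacci identity (a² + b²)(c² + d²) = (ac − bd)² + (ad + bc)² = (ac + bd)² + (ad − bc)²:
  13 · 61 = 793: from (2² + 3²)(5² + 6²), take (2·5 − 3·6, 2·6 + 3·5) = (10 − 18, 12 + 15) = (-8, 27); dropping signs (only squares matter) gives (8, 27); check 8² + 27² = 64 + 729 = 793 ✓.
  Scale by k = 3: (3·8, 3·27) = (24, 81).
Step 4: Order so x ≤ y and verify: 24² + 81² = 576 + 6561 = 7137 = n. ✓

n = 7137 = 24² + 81² (one valid representation with x ≤ y).


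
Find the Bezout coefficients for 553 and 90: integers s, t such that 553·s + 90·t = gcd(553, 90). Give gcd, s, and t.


Euclidean algorithm on (553, 90) — divide until remainder is 0:
  553 = 6 · 90 + 13
  90 = 6 · 13 + 12
  13 = 1 · 12 + 1
  12 = 12 · 1 + 0
gcd(553, 90) = 1.
Track Bezout coefficients alongside the remainders: start with r₀ = 553 = a·1 + b·0 (s = 1, t = 0) and r₁ = 90 = a·0 + b·1 (s = 0, t = 1); each new remainder r_{k+1} = r_{k-1} − q_k·r_k inherits s_{k+1} = s_{k-1} − q_k·s_k, t_{k+1} = t_{k-1} − q_k·t_k, so r_k = a·s_k + b·t_k at every step:
  q = 6: r = 13, s = 1 − 6·0 = 1, t = 0 − 6·1 = -6  (check: 553·1 + 90·(-6) = 13)
  q = 6: r = 12, s = 0 − 6·1 = -6, t = 1 − 6·(-6) = 37  (check: 553·(-6) + 90·37 = 12)
  q = 1: r = 1, s = 1 − 1·(-6) = 7, t = -6 − 1·37 = -43  (check: 553·7 + 90·(-43) = 1)
The row with r = 1 (the gcd) gives the Bezout coefficients s = 7, t = -43.
Result: 553 · (7) + 90 · (-43) = 1.

gcd(553, 90) = 1; s = 7, t = -43 (check: 553·7 + 90·(-43) = 1).


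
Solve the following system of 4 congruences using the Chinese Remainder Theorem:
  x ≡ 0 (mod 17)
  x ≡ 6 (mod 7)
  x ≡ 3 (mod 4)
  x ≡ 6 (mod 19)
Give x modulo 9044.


Product of moduli M = 17 · 7 · 4 · 19 = 9044.
Merge one congruence at a time:
  Start: x ≡ 0 (mod 17).
  Combine with x ≡ 6 (mod 7); new modulus lcm = 119.
    Write x = 0 + 17·t and substitute into x ≡ 6 (mod 7): 17·t ≡ 6 − 0 = 6 (mod 7).
    Reduce coefficients mod 7: 3·t ≡ 6 (mod 7).
    The inverse of 3 mod 7 is 5 (since 3·5 = 15 = 2·7 + 1), so t ≡ 5·6 = 30 ≡ 2 (mod 7).
    Then x = 0 + 17·2 = 34, valid modulo lcm(17, 7) = 119: x ≡ 34 (mod 119).
  Combine with x ≡ 3 (mod 4); new modulus lcm = 476.
    Write x = 34 + 119·t and substitute into x ≡ 3 (mod 4): 119·t ≡ 3 − 34 = -31 (mod 4).
    Reduce coefficients mod 4: 3·t ≡ 1 (mod 4).
    The inverse of 3 mod 4 is 3 (since 3·3 = 9 = 2·4 + 1), so t ≡ 3·1 = 3 ≡ 3 (mod 4).
    Then x = 34 + 119·3 = 391, valid modulo lcm(119, 4) = 476: x ≡ 391 (mod 476).
  Combine with x ≡ 6 (mod 19); new modulus lcm = 9044.
    Write x = 391 + 476·t and substitute into x ≡ 6 (mod 19): 476·t ≡ 6 − 391 = -385 (mod 19).
    Reduce coefficients mod 19: 1·t ≡ 14 (mod 19).
    So t ≡ 14 (mod 19).
    Then x = 391 + 476·14 = 7055, valid modulo lcm(476, 19) = 9044: x ≡ 7055 (mod 9044).
Verify against each original: 7055 mod 17 = 0, 7055 mod 7 = 6, 7055 mod 4 = 3, 7055 mod 19 = 6.

x ≡ 7055 (mod 9044).


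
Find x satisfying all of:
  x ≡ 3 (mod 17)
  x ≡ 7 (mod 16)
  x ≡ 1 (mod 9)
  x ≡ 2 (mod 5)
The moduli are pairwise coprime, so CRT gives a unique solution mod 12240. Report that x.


Product of moduli M = 17 · 16 · 9 · 5 = 12240.
Merge one congruence at a time:
  Start: x ≡ 3 (mod 17).
  Combine with x ≡ 7 (mod 16); new modulus lcm = 272.
    Write x = 3 + 17·t and substitute into x ≡ 7 (mod 16): 17·t ≡ 7 − 3 = 4 (mod 16).
    Reduce coefficients mod 16: 1·t ≡ 4 (mod 16).
    So t ≡ 4 (mod 16).
    Then x = 3 + 17·4 = 71, valid modulo lcm(17, 16) = 272: x ≡ 71 (mod 272).
  Combine with x ≡ 1 (mod 9); new modulus lcm = 2448.
    Write x = 71 + 272·t and substitute into x ≡ 1 (mod 9): 272·t ≡ 1 − 71 = -70 (mod 9).
    Reduce coefficients mod 9: 2·t ≡ 2 (mod 9).
    The inverse of 2 mod 9 is 5 (since 2·5 = 10 = 1·9 + 1), so t ≡ 5·2 = 10 ≡ 1 (mod 9).
    Then x = 71 + 272·1 = 343, valid modulo lcm(272, 9) = 2448: x ≡ 343 (mod 2448).
  Combine with x ≡ 2 (mod 5); new modulus lcm = 12240.
    Write x = 343 + 2448·t and substitute into x ≡ 2 (mod 5): 2448·t ≡ 2 − 343 = -341 (mod 5).
    Reduce coefficients mod 5: 3·t ≡ 4 (mod 5).
    The inverse of 3 mod 5 is 2 (since 3·2 = 6 = 1·5 + 1), so t ≡ 2·4 = 8 ≡ 3 (mod 5).
    Then x = 343 + 2448·3 = 7687, valid modulo lcm(2448, 5) = 12240: x ≡ 7687 (mod 12240).
Verify against each original: 7687 mod 17 = 3, 7687 mod 16 = 7, 7687 mod 9 = 1, 7687 mod 5 = 2.

x ≡ 7687 (mod 12240).


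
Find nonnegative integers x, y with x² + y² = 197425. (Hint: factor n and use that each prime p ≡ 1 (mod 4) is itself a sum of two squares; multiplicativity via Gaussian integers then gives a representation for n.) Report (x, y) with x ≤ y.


Step 1: Factor n = 197425 = 5^2 · 53 · 149.
Step 2: Check the mod-4 condition on each prime factor: 5 ≡ 1 (mod 4), exponent 2; 53 ≡ 1 (mod 4), exponent 1; 149 ≡ 1 (mod 4), exponent 1.
All primes ≡ 3 (mod 4) appear to even exponent (or don't appear), so by the two-squares theorem n IS expressible as a sum of two squares.
Step 3: Build a representation. Group n = k² · m with k = 5 and m = 53 · 149 = 7897 (a product of primes ≡ 1 (mod 4)); a representation of m scales to one of n via (k·x)² + (k·y)² = k²(x² + y²). Each prime p ≡ 1 (mod 4) is itself a sum of two squares; find a² by testing p − a² for a perfect square:
  53: 53 − 1² = 52, 53 − 2² = 49 = 7² ⇒ 53 = 2² + 7².
  149: 149 − 1² = 148, 149 − 2² = 145, 149 − 3² = 140, 149 − 4² = 133, 149 − 5² = 124, 149 − 6² = 113, 149 − 7² = 100 = 10² ⇒ 149 = 7² + 10².
  Combine using the Brahmagupta–Fibonacci identity (a² + b²)(c² + d²) = (ac − bd)² + (ad + bc)² = (ac + bd)² + (ad − bc)²:
  53 · 149 = 7897: from (2² + 7²)(7² + 10²), take (2·7 − 7·10, 2·10 + 7·7) = (14 − 70, 20 + 49) = (-56, 69); dropping signs (only squares matter) gives (56, 69); check 56² + 69² = 3136 + 4761 = 7897 ✓.
  Scale by k = 5: (5·56, 5·69) = (280, 345).
Step 4: Order so x ≤ y and verify: 280² + 345² = 78400 + 119025 = 197425 = n. ✓

n = 197425 = 280² + 345² (one valid representation with x ≤ y).


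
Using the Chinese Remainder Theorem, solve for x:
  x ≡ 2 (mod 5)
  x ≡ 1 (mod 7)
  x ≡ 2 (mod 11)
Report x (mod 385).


Moduli 5, 7, 11 are pairwise coprime; by CRT there is a unique solution modulo M = 5 · 7 · 11 = 385.
Solve pairwise, accumulating the modulus:
  Start with x ≡ 2 (mod 5).
  Combine with x ≡ 1 (mod 7): since gcd(5, 7) = 1, we get a unique residue mod 35.
    Write x = 2 + 5·t and substitute into x ≡ 1 (mod 7): 5·t ≡ 1 − 2 = -1 (mod 7).
    Reduce coefficients mod 7: 5·t ≡ 6 (mod 7).
    The inverse of 5 mod 7 is 3 (since 5·3 = 15 = 2·7 + 1), so t ≡ 3·6 = 18 ≡ 4 (mod 7).
    Then x = 2 + 5·4 = 22, valid modulo lcm(5, 7) = 35: x ≡ 22 (mod 35).
  Combine with x ≡ 2 (mod 11): since gcd(35, 11) = 1, we get a unique residue mod 385.
    Write x = 22 + 35·t and substitute into x ≡ 2 (mod 11): 35·t ≡ 2 − 22 = -20 (mod 11).
    Reduce coefficients mod 11: 2·t ≡ 2 (mod 11).
    The inverse of 2 mod 11 is 6 (since 2·6 = 12 = 1·11 + 1), so t ≡ 6·2 = 12 ≡ 1 (mod 11).
    Then x = 22 + 35·1 = 57, valid modulo lcm(35, 11) = 385: x ≡ 57 (mod 385).
Verify: 57 mod 5 = 2 ✓, 57 mod 7 = 1 ✓, 57 mod 11 = 2 ✓.

x ≡ 57 (mod 385).


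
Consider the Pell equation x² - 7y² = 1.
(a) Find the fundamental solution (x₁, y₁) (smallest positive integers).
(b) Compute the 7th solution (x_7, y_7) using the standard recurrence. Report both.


Step 1: Find the fundamental solution (x₁, y₁) of x² - 7y² = 1.
  Expand √7 as a continued fraction. a₀ = ⌊√7⌋ = 2; iterate m_{k+1} = d_k·a_k − m_k, d_{k+1} = (7 − m_{k+1}²)/d_k, a_{k+1} = ⌊(a₀ + m_{k+1})/d_{k+1}⌋ (starting m₀ = 0, d₀ = 1), with convergents p_k = a_k·p_{k-1} + p_{k-2}, q_k = a_k·q_{k-1} + q_{k-2} (p₋₁ = 1, q₋₁ = 0):
  k = 0: a₀ = 2; p₀/q₀ = 2/1; p₀² − 7·q₀² = 4 − 7 = -3.
  k = 1: m = 2, d = 3, a = ⌊(2 + 2)/3⌋ = 1; p/q = (1·2 + 1)/(1·1 + 0) = 3/1; p² − 7·q² = 9 − 7 = 2.
  k = 2: m = 1, d = 2, a = ⌊(2 + 1)/2⌋ = 1; p/q = (1·3 + 2)/(1·1 + 1) = 5/2; p² − 7·q² = 25 − 28 = -3.
  k = 3: m = 1, d = 3, a = ⌊(2 + 1)/3⌋ = 1; p/q = (1·5 + 3)/(1·2 + 1) = 8/3; p² − 7·q² = 64 − 63 = 1.
  The first convergent with p² − 7·q² = 1 gives the fundamental solution (x₁, y₁) = (8, 3).
Step 2: Apply the recurrence (x_{n+1}, y_{n+1}) = (x₁x_n + 7y₁y_n, x₁y_n + y₁x_n) repeatedly.
  From (x_1, y_1) = (8, 3): x_2 = 8·8 + 7·3·3 = 127; y_2 = 8·3 + 3·8 = 48.
  From (x_2, y_2) = (127, 48): x_3 = 8·127 + 7·3·48 = 2024; y_3 = 8·48 + 3·127 = 765.
  From (x_3, y_3) = (2024, 765): x_4 = 8·2024 + 7·3·765 = 32257; y_4 = 8·765 + 3·2024 = 12192.
  From (x_4, y_4) = (32257, 12192): x_5 = 8·32257 + 7·3·12192 = 514088; y_5 = 8·12192 + 3·32257 = 194307.
  From (x_5, y_5) = (514088, 194307): x_6 = 8·514088 + 7·3·194307 = 8193151; y_6 = 8·194307 + 3·514088 = 3096720.
  From (x_6, y_6) = (8193151, 3096720): x_7 = 8·8193151 + 7·3·3096720 = 130576328; y_7 = 8·3096720 + 3·8193151 = 49353213.
Step 3: Verify x_7² - 7·y_7² = 17050177433963584 - 17050177433963583 = 1 (should be 1). ✓

(x_1, y_1) = (8, 3); (x_7, y_7) = (130576328, 49353213).


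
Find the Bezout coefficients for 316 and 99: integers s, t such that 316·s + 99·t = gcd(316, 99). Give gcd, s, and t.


Euclidean algorithm on (316, 99) — divide until remainder is 0:
  316 = 3 · 99 + 19
  99 = 5 · 19 + 4
  19 = 4 · 4 + 3
  4 = 1 · 3 + 1
  3 = 3 · 1 + 0
gcd(316, 99) = 1.
Track Bezout coefficients alongside the remainders: start with r₀ = 316 = a·1 + b·0 (s = 1, t = 0) and r₁ = 99 = a·0 + b·1 (s = 0, t = 1); each new remainder r_{k+1} = r_{k-1} − q_k·r_k inherits s_{k+1} = s_{k-1} − q_k·s_k, t_{k+1} = t_{k-1} − q_k·t_k, so r_k = a·s_k + b·t_k at every step:
  q = 3: r = 19, s = 1 − 3·0 = 1, t = 0 − 3·1 = -3  (check: 316·1 + 99·(-3) = 19)
  q = 5: r = 4, s = 0 − 5·1 = -5, t = 1 − 5·(-3) = 16  (check: 316·(-5) + 99·16 = 4)
  q = 4: r = 3, s = 1 − 4·(-5) = 21, t = -3 − 4·16 = -67  (check: 316·21 + 99·(-67) = 3)
  q = 1: r = 1, s = -5 − 1·21 = -26, t = 16 − 1·(-67) = 83  (check: 316·(-26) + 99·83 = 1)
The row with r = 1 (the gcd) gives the Bezout coefficients s = -26, t = 83.
Result: 316 · (-26) + 99 · (83) = 1.

gcd(316, 99) = 1; s = -26, t = 83 (check: 316·(-26) + 99·83 = 1).


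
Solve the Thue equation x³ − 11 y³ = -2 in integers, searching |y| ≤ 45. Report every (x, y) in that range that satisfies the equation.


The equation is x³ - 11y³ = -2. For fixed y, x³ = 11·y³ − 2, so a solution requires the RHS to be a perfect cube.
Strategy: iterate y from -45 to 45, compute RHS = 11·y³ − 2, and check whether it is a (positive or negative) perfect cube.
Check small values of y:
  y = 0: RHS = -2 is not a perfect cube.
  y = 1: RHS = 9 is not a perfect cube.
  y = -1: RHS = -13 is not a perfect cube.
  y = 2: RHS = 86 is not a perfect cube.
  y = -2: RHS = -90 is not a perfect cube.
  y = 3: RHS = 295 is not a perfect cube.
  y = -3: RHS = -299 is not a perfect cube.
Continuing the search up to |y| = 45 finds no solutions either.
No (x, y) in the scanned range satisfies the equation.

No integer solutions with |y| ≤ 45.


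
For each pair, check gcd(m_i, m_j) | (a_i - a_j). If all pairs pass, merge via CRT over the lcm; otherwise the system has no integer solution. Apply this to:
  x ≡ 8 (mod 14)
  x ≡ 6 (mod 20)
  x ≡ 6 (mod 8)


Moduli 14, 20, 8 are not pairwise coprime, so CRT works modulo lcm(m_i) when all pairwise compatibility conditions hold.
Pairwise compatibility: gcd(m_i, m_j) must divide a_i - a_j for every pair.
Merge one congruence at a time:
  Start: x ≡ 8 (mod 14).
  Combine with x ≡ 6 (mod 20): gcd(14, 20) = 2; 6 - 8 = -2, which IS divisible by 2, so compatible.
    Write x = 8 + 14·t and substitute into x ≡ 6 (mod 20): 14·t ≡ 6 − 8 = -2 (mod 20).
    Divide the congruence (and modulus) by g = 2: 7·t ≡ -1 (mod 10).
    Reduce coefficients mod 10: 7·t ≡ 9 (mod 10).
    The inverse of 7 mod 10 is 3 (since 7·3 = 21 = 2·10 + 1), so t ≡ 3·9 = 27 ≡ 7 (mod 10).
    Then x = 8 + 14·7 = 106, valid modulo lcm(14, 20) = 140: x ≡ 106 (mod 140).
  Combine with x ≡ 6 (mod 8): gcd(140, 8) = 4; 6 - 106 = -100, which IS divisible by 4, so compatible.
    Write x = 106 + 140·t and substitute into x ≡ 6 (mod 8): 140·t ≡ 6 − 106 = -100 (mod 8).
    Divide the congruence (and modulus) by g = 4: 35·t ≡ -25 (mod 2).
    Reduce coefficients mod 2: 1·t ≡ 1 (mod 2).
    So t ≡ 1 (mod 2).
    Then x = 106 + 140·1 = 246, valid modulo lcm(140, 8) = 280: x ≡ 246 (mod 280).
Verify: 246 mod 14 = 8, 246 mod 20 = 6, 246 mod 8 = 6.

x ≡ 246 (mod 280).


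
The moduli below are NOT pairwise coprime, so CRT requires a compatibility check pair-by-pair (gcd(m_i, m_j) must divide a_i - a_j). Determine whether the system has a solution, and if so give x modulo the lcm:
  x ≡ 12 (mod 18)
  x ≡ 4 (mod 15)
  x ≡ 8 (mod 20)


Moduli 18, 15, 20 are not pairwise coprime, so CRT works modulo lcm(m_i) when all pairwise compatibility conditions hold.
Pairwise compatibility: gcd(m_i, m_j) must divide a_i - a_j for every pair.
Merge one congruence at a time:
  Start: x ≡ 12 (mod 18).
  Combine with x ≡ 4 (mod 15): gcd(18, 15) = 3, and 4 - 12 = -8 is NOT divisible by 3.
    ⇒ system is inconsistent (no integer solution).

No solution (the system is inconsistent).


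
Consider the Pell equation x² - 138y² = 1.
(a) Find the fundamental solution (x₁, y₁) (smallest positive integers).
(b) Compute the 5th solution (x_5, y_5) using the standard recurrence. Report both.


Step 1: Find the fundamental solution (x₁, y₁) of x² - 138y² = 1.
  Expand √138 as a continued fraction. a₀ = ⌊√138⌋ = 11; iterate m_{k+1} = d_k·a_k − m_k, d_{k+1} = (138 − m_{k+1}²)/d_k, a_{k+1} = ⌊(a₀ + m_{k+1})/d_{k+1}⌋ (starting m₀ = 0, d₀ = 1), with convergents p_k = a_k·p_{k-1} + p_{k-2}, q_k = a_k·q_{k-1} + q_{k-2} (p₋₁ = 1, q₋₁ = 0):
  k = 0: a₀ = 11; p₀/q₀ = 11/1; p₀² − 138·q₀² = 121 − 138 = -17.
  k = 1: m = 11, d = 17, a = ⌊(11 + 11)/17⌋ = 1; p/q = (1·11 + 1)/(1·1 + 0) = 12/1; p² − 138·q² = 144 − 138 = 6.
  k = 2: m = 6, d = 6, a = ⌊(11 + 6)/6⌋ = 2; p/q = (2·12 + 11)/(2·1 + 1) = 35/3; p² − 138·q² = 1225 − 1242 = -17.
  k = 3: m = 6, d = 17, a = ⌊(11 + 6)/17⌋ = 1; p/q = (1·35 + 12)/(1·3 + 1) = 47/4; p² − 138·q² = 2209 − 2208 = 1.
  The first convergent with p² − 138·q² = 1 gives the fundamental solution (x₁, y₁) = (47, 4).
Step 2: Apply the recurrence (x_{n+1}, y_{n+1}) = (x₁x_n + 138y₁y_n, x₁y_n + y₁x_n) repeatedly.
  From (x_1, y_1) = (47, 4): x_2 = 47·47 + 138·4·4 = 4417; y_2 = 47·4 + 4·47 = 376.
  From (x_2, y_2) = (4417, 376): x_3 = 47·4417 + 138·4·376 = 415151; y_3 = 47·376 + 4·4417 = 35340.
  From (x_3, y_3) = (415151, 35340): x_4 = 47·415151 + 138·4·35340 = 39019777; y_4 = 47·35340 + 4·415151 = 3321584.
  From (x_4, y_4) = (39019777, 3321584): x_5 = 47·39019777 + 138·4·3321584 = 3667443887; y_5 = 47·3321584 + 4·39019777 = 312193556.
Step 3: Verify x_5² - 138·y_5² = 13450144664293668769 - 13450144664293668768 = 1 (should be 1). ✓

(x_1, y_1) = (47, 4); (x_5, y_5) = (3667443887, 312193556).


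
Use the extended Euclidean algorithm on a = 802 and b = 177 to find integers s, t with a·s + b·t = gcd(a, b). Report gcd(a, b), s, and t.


Euclidean algorithm on (802, 177) — divide until remainder is 0:
  802 = 4 · 177 + 94
  177 = 1 · 94 + 83
  94 = 1 · 83 + 11
  83 = 7 · 11 + 6
  11 = 1 · 6 + 5
  6 = 1 · 5 + 1
  5 = 5 · 1 + 0
gcd(802, 177) = 1.
Track Bezout coefficients alongside the remainders: start with r₀ = 802 = a·1 + b·0 (s = 1, t = 0) and r₁ = 177 = a·0 + b·1 (s = 0, t = 1); each new remainder r_{k+1} = r_{k-1} − q_k·r_k inherits s_{k+1} = s_{k-1} − q_k·s_k, t_{k+1} = t_{k-1} − q_k·t_k, so r_k = a·s_k + b·t_k at every step:
  q = 4: r = 94, s = 1 − 4·0 = 1, t = 0 − 4·1 = -4  (check: 802·1 + 177·(-4) = 94)
  q = 1: r = 83, s = 0 − 1·1 = -1, t = 1 − 1·(-4) = 5  (check: 802·(-1) + 177·5 = 83)
  q = 1: r = 11, s = 1 − 1·(-1) = 2, t = -4 − 1·5 = -9  (check: 802·2 + 177·(-9) = 11)
  q = 7: r = 6, s = -1 − 7·2 = -15, t = 5 − 7·(-9) = 68  (check: 802·(-15) + 177·68 = 6)
  q = 1: r = 5, s = 2 − 1·(-15) = 17, t = -9 − 1·68 = -77  (check: 802·17 + 177·(-77) = 5)
  q = 1: r = 1, s = -15 − 1·17 = -32, t = 68 − 1·(-77) = 145  (check: 802·(-32) + 177·145 = 1)
The row with r = 1 (the gcd) gives the Bezout coefficients s = -32, t = 145.
Result: 802 · (-32) + 177 · (145) = 1.

gcd(802, 177) = 1; s = -32, t = 145 (check: 802·(-32) + 177·145 = 1).


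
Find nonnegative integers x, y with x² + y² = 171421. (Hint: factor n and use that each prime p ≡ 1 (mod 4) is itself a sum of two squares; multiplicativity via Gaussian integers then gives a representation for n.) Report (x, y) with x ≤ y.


Step 1: Factor n = 171421 = 37 · 41 · 113.
Step 2: Check the mod-4 condition on each prime factor: 37 ≡ 1 (mod 4), exponent 1; 41 ≡ 1 (mod 4), exponent 1; 113 ≡ 1 (mod 4), exponent 1.
All primes ≡ 3 (mod 4) appear to even exponent (or don't appear), so by the two-squares theorem n IS expressible as a sum of two squares.
Step 3: Build a representation. Here n = 37 · 41 · 113 is a product of primes ≡ 1 (mod 4). Each prime p ≡ 1 (mod 4) is itself a sum of two squares; find a² by testing p − a² for a perfect square:
  37: 37 − 1² = 36 = 6² ⇒ 37 = 1² + 6².
  41: 41 − 1² = 40, 41 − 2² = 37, 41 − 3² = 32, 41 − 4² = 25 = 5² ⇒ 41 = 4² + 5².
  113: 113 − 1² = 112, 113 − 2² = 109, 113 − 3² = 104, 113 − 4² = 97, 113 − 5² = 88, 113 − 6² = 77, 113 − 7² = 64 = 8² ⇒ 113 = 7² + 8².
  Combine using the Brahmagupta–Fibonacci identity (a² + b²)(c² + d²) = (ac − bd)² + (ad + bc)² = (ac + bd)² + (ad − bc)²:
  37 · 41 = 1517: from (1² + 6²)(4² + 5²), take (1·4 − 6·5, 1·5 + 6·4) = (4 − 30, 5 + 24) = (-26, 29); dropping signs (only squares matter) gives (26, 29); check 26² + 29² = 676 + 841 = 1517 ✓.
  1517 · 113 = 171421: from (26² + 29²)(7² + 8²), take (26·7 − 29·8, 26·8 + 29·7) = (182 − 232, 208 + 203) = (-50, 411); dropping signs (only squares matter) gives (50, 411); check 50² + 411² = 2500 + 168921 = 171421 ✓.
Step 4: Order so x ≤ y and verify: 50² + 411² = 2500 + 168921 = 171421 = n. ✓

n = 171421 = 50² + 411² (one valid representation with x ≤ y).


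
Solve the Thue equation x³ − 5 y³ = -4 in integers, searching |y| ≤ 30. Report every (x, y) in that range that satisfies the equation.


The equation is x³ - 5y³ = -4. For fixed y, x³ = 5·y³ − 4, so a solution requires the RHS to be a perfect cube.
Strategy: iterate y from -30 to 30, compute RHS = 5·y³ − 4, and check whether it is a (positive or negative) perfect cube.
Check small values of y:
  y = 0: RHS = -4 is not a perfect cube.
  y = 1: RHS = 1 = (1)³ ⇒ x = 1 works.
  y = -1: RHS = -9 is not a perfect cube.
  y = 2: RHS = 36 is not a perfect cube.
  y = -2: RHS = -44 is not a perfect cube.
  y = 3: RHS = 131 is not a perfect cube.
  y = -3: RHS = -139 is not a perfect cube.
Continuing the search up to |y| = 30 finds no further solutions beyond those listed.
Collected solutions: (1, 1).

Solutions (with |y| ≤ 30): (1, 1).


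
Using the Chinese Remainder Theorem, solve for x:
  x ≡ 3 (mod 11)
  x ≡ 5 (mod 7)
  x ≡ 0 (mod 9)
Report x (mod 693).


Moduli 11, 7, 9 are pairwise coprime; by CRT there is a unique solution modulo M = 11 · 7 · 9 = 693.
Solve pairwise, accumulating the modulus:
  Start with x ≡ 3 (mod 11).
  Combine with x ≡ 5 (mod 7): since gcd(11, 7) = 1, we get a unique residue mod 77.
    Write x = 3 + 11·t and substitute into x ≡ 5 (mod 7): 11·t ≡ 5 − 3 = 2 (mod 7).
    Reduce coefficients mod 7: 4·t ≡ 2 (mod 7).
    The inverse of 4 mod 7 is 2 (since 4·2 = 8 = 1·7 + 1), so t ≡ 2·2 = 4 ≡ 4 (mod 7).
    Then x = 3 + 11·4 = 47, valid modulo lcm(11, 7) = 77: x ≡ 47 (mod 77).
  Combine with x ≡ 0 (mod 9): since gcd(77, 9) = 1, we get a unique residue mod 693.
    Write x = 47 + 77·t and substitute into x ≡ 0 (mod 9): 77·t ≡ 0 − 47 = -47 (mod 9).
    Reduce coefficients mod 9: 5·t ≡ 7 (mod 9).
    The inverse of 5 mod 9 is 2 (since 5·2 = 10 = 1·9 + 1), so t ≡ 2·7 = 14 ≡ 5 (mod 9).
    Then x = 47 + 77·5 = 432, valid modulo lcm(77, 9) = 693: x ≡ 432 (mod 693).
Verify: 432 mod 11 = 3 ✓, 432 mod 7 = 5 ✓, 432 mod 9 = 0 ✓.

x ≡ 432 (mod 693).


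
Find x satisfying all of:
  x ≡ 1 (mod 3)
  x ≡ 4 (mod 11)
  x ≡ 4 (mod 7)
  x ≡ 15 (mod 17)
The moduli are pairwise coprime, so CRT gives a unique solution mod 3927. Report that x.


Product of moduli M = 3 · 11 · 7 · 17 = 3927.
Merge one congruence at a time:
  Start: x ≡ 1 (mod 3).
  Combine with x ≡ 4 (mod 11); new modulus lcm = 33.
    Write x = 1 + 3·t and substitute into x ≡ 4 (mod 11): 3·t ≡ 4 − 1 = 3 (mod 11).
    The inverse of 3 mod 11 is 4 (since 3·4 = 12 = 1·11 + 1), so t ≡ 4·3 = 12 ≡ 1 (mod 11).
    Then x = 1 + 3·1 = 4, valid modulo lcm(3, 11) = 33: x ≡ 4 (mod 33).
  Combine with x ≡ 4 (mod 7); new modulus lcm = 231.
    Write x = 4 + 33·t and substitute into x ≡ 4 (mod 7): 33·t ≡ 4 − 4 = 0 (mod 7).
    Reduce coefficients mod 7: 5·t ≡ 0 (mod 7).
    The inverse of 5 mod 7 is 3 (since 5·3 = 15 = 2·7 + 1), so t ≡ 3·0 = 0 ≡ 0 (mod 7).
    Then x = 4 + 33·0 = 4, valid modulo lcm(33, 7) = 231: x ≡ 4 (mod 231).
  Combine with x ≡ 15 (mod 17); new modulus lcm = 3927.
    Write x = 4 + 231·t and substitute into x ≡ 15 (mod 17): 231·t ≡ 15 − 4 = 11 (mod 17).
    Reduce coefficients mod 17: 10·t ≡ 11 (mod 17).
    The inverse of 10 mod 17 is 12 (since 10·12 = 120 = 7·17 + 1), so t ≡ 12·11 = 132 ≡ 13 (mod 17).
    Then x = 4 + 231·13 = 3007, valid modulo lcm(231, 17) = 3927: x ≡ 3007 (mod 3927).
Verify against each original: 3007 mod 3 = 1, 3007 mod 11 = 4, 3007 mod 7 = 4, 3007 mod 17 = 15.

x ≡ 3007 (mod 3927).


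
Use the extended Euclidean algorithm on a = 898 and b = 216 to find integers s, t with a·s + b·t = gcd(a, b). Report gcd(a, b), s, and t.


Euclidean algorithm on (898, 216) — divide until remainder is 0:
  898 = 4 · 216 + 34
  216 = 6 · 34 + 12
  34 = 2 · 12 + 10
  12 = 1 · 10 + 2
  10 = 5 · 2 + 0
gcd(898, 216) = 2.
Track Bezout coefficients alongside the remainders: start with r₀ = 898 = a·1 + b·0 (s = 1, t = 0) and r₁ = 216 = a·0 + b·1 (s = 0, t = 1); each new remainder r_{k+1} = r_{k-1} − q_k·r_k inherits s_{k+1} = s_{k-1} − q_k·s_k, t_{k+1} = t_{k-1} − q_k·t_k, so r_k = a·s_k + b·t_k at every step:
  q = 4: r = 34, s = 1 − 4·0 = 1, t = 0 − 4·1 = -4  (check: 898·1 + 216·(-4) = 34)
  q = 6: r = 12, s = 0 − 6·1 = -6, t = 1 − 6·(-4) = 25  (check: 898·(-6) + 216·25 = 12)
  q = 2: r = 10, s = 1 − 2·(-6) = 13, t = -4 − 2·25 = -54  (check: 898·13 + 216·(-54) = 10)
  q = 1: r = 2, s = -6 − 1·13 = -19, t = 25 − 1·(-54) = 79  (check: 898·(-19) + 216·79 = 2)
The row with r = 2 (the gcd) gives the Bezout coefficients s = -19, t = 79.
Result: 898 · (-19) + 216 · (79) = 2.

gcd(898, 216) = 2; s = -19, t = 79 (check: 898·(-19) + 216·79 = 2).


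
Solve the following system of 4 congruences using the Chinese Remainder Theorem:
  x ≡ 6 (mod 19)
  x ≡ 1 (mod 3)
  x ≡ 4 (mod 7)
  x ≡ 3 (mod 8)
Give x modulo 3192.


Product of moduli M = 19 · 3 · 7 · 8 = 3192.
Merge one congruence at a time:
  Start: x ≡ 6 (mod 19).
  Combine with x ≡ 1 (mod 3); new modulus lcm = 57.
    Write x = 6 + 19·t and substitute into x ≡ 1 (mod 3): 19·t ≡ 1 − 6 = -5 (mod 3).
    Reduce coefficients mod 3: 1·t ≡ 1 (mod 3).
    So t ≡ 1 (mod 3).
    Then x = 6 + 19·1 = 25, valid modulo lcm(19, 3) = 57: x ≡ 25 (mod 57).
  Combine with x ≡ 4 (mod 7); new modulus lcm = 399.
    Write x = 25 + 57·t and substitute into x ≡ 4 (mod 7): 57·t ≡ 4 − 25 = -21 (mod 7).
    Reduce coefficients mod 7: 1·t ≡ 0 (mod 7).
    So t ≡ 0 (mod 7).
    Then x = 25 + 57·0 = 25, valid modulo lcm(57, 7) = 399: x ≡ 25 (mod 399).
  Combine with x ≡ 3 (mod 8); new modulus lcm = 3192.
    Write x = 25 + 399·t and substitute into x ≡ 3 (mod 8): 399·t ≡ 3 − 25 = -22 (mod 8).
    Reduce coefficients mod 8: 7·t ≡ 2 (mod 8).
    The inverse of 7 mod 8 is 7 (since 7·7 = 49 = 6·8 + 1), so t ≡ 7·2 = 14 ≡ 6 (mod 8).
    Then x = 25 + 399·6 = 2419, valid modulo lcm(399, 8) = 3192: x ≡ 2419 (mod 3192).
Verify against each original: 2419 mod 19 = 6, 2419 mod 3 = 1, 2419 mod 7 = 4, 2419 mod 8 = 3.

x ≡ 2419 (mod 3192).


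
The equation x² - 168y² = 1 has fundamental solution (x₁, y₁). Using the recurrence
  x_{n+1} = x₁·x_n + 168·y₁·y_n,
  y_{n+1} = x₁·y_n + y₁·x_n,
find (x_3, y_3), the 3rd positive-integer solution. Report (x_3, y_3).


Step 1: Find the fundamental solution (x₁, y₁) of x² - 168y² = 1.
  Expand √168 as a continued fraction. a₀ = ⌊√168⌋ = 12; iterate m_{k+1} = d_k·a_k − m_k, d_{k+1} = (168 − m_{k+1}²)/d_k, a_{k+1} = ⌊(a₀ + m_{k+1})/d_{k+1}⌋ (starting m₀ = 0, d₀ = 1), with convergents p_k = a_k·p_{k-1} + p_{k-2}, q_k = a_k·q_{k-1} + q_{k-2} (p₋₁ = 1, q₋₁ = 0):
  k = 0: a₀ = 12; p₀/q₀ = 12/1; p₀² − 168·q₀² = 144 − 168 = -24.
  k = 1: m = 12, d = 24, a = ⌊(12 + 12)/24⌋ = 1; p/q = (1·12 + 1)/(1·1 + 0) = 13/1; p² − 168·q² = 169 − 168 = 1.
  The first convergent with p² − 168·q² = 1 gives the fundamental solution (x₁, y₁) = (13, 1).
Step 2: Apply the recurrence (x_{n+1}, y_{n+1}) = (x₁x_n + 168y₁y_n, x₁y_n + y₁x_n) repeatedly.
  From (x_1, y_1) = (13, 1): x_2 = 13·13 + 168·1·1 = 337; y_2 = 13·1 + 1·13 = 26.
  From (x_2, y_2) = (337, 26): x_3 = 13·337 + 168·1·26 = 8749; y_3 = 13·26 + 1·337 = 675.
Step 3: Verify x_3² - 168·y_3² = 76545001 - 76545000 = 1 (should be 1). ✓

(x_1, y_1) = (13, 1); (x_3, y_3) = (8749, 675).


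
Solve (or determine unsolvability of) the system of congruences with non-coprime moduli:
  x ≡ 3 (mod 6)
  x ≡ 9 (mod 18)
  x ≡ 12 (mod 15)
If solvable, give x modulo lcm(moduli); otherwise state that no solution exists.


Moduli 6, 18, 15 are not pairwise coprime, so CRT works modulo lcm(m_i) when all pairwise compatibility conditions hold.
Pairwise compatibility: gcd(m_i, m_j) must divide a_i - a_j for every pair.
Merge one congruence at a time:
  Start: x ≡ 3 (mod 6).
  Combine with x ≡ 9 (mod 18): gcd(6, 18) = 6; 9 - 3 = 6, which IS divisible by 6, so compatible.
    Write x = 3 + 6·t and substitute into x ≡ 9 (mod 18): 6·t ≡ 9 − 3 = 6 (mod 18).
    Divide the congruence (and modulus) by g = 6: 1·t ≡ 1 (mod 3).
    So t ≡ 1 (mod 3).
    Then x = 3 + 6·1 = 9, valid modulo lcm(6, 18) = 18: x ≡ 9 (mod 18).
  Combine with x ≡ 12 (mod 15): gcd(18, 15) = 3; 12 - 9 = 3, which IS divisible by 3, so compatible.
    Write x = 9 + 18·t and substitute into x ≡ 12 (mod 15): 18·t ≡ 12 − 9 = 3 (mod 15).
    Divide the congruence (and modulus) by g = 3: 6·t ≡ 1 (mod 5).
    Reduce coefficients mod 5: 1·t ≡ 1 (mod 5).
    So t ≡ 1 (mod 5).
    Then x = 9 + 18·1 = 27, valid modulo lcm(18, 15) = 90: x ≡ 27 (mod 90).
Verify: 27 mod 6 = 3, 27 mod 18 = 9, 27 mod 15 = 12.

x ≡ 27 (mod 90).


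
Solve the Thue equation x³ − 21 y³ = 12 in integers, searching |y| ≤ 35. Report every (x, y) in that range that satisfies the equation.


The equation is x³ - 21y³ = 12. For fixed y, x³ = 21·y³ + 12, so a solution requires the RHS to be a perfect cube.
Strategy: iterate y from -35 to 35, compute RHS = 21·y³ + 12, and check whether it is a (positive or negative) perfect cube.
Check small values of y:
  y = 0: RHS = 12 is not a perfect cube.
  y = 1: RHS = 33 is not a perfect cube.
  y = -1: RHS = -9 is not a perfect cube.
  y = 2: RHS = 180 is not a perfect cube.
  y = -2: RHS = -156 is not a perfect cube.
  y = 3: RHS = 579 is not a perfect cube.
  y = -3: RHS = -555 is not a perfect cube.
Continuing the search up to |y| = 35 finds no solutions either.
No (x, y) in the scanned range satisfies the equation.

No integer solutions with |y| ≤ 35.


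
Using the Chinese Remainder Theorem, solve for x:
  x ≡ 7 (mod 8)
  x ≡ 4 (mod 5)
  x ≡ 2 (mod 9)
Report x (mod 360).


Moduli 8, 5, 9 are pairwise coprime; by CRT there is a unique solution modulo M = 8 · 5 · 9 = 360.
Solve pairwise, accumulating the modulus:
  Start with x ≡ 7 (mod 8).
  Combine with x ≡ 4 (mod 5): since gcd(8, 5) = 1, we get a unique residue mod 40.
    Write x = 7 + 8·t and substitute into x ≡ 4 (mod 5): 8·t ≡ 4 − 7 = -3 (mod 5).
    Reduce coefficients mod 5: 3·t ≡ 2 (mod 5).
    The inverse of 3 mod 5 is 2 (since 3·2 = 6 = 1·5 + 1), so t ≡ 2·2 = 4 ≡ 4 (mod 5).
    Then x = 7 + 8·4 = 39, valid modulo lcm(8, 5) = 40: x ≡ 39 (mod 40).
  Combine with x ≡ 2 (mod 9): since gcd(40, 9) = 1, we get a unique residue mod 360.
    Write x = 39 + 40·t and substitute into x ≡ 2 (mod 9): 40·t ≡ 2 − 39 = -37 (mod 9).
    Reduce coefficients mod 9: 4·t ≡ 8 (mod 9).
    The inverse of 4 mod 9 is 7 (since 4·7 = 28 = 3·9 + 1), so t ≡ 7·8 = 56 ≡ 2 (mod 9).
    Then x = 39 + 40·2 = 119, valid modulo lcm(40, 9) = 360: x ≡ 119 (mod 360).
Verify: 119 mod 8 = 7 ✓, 119 mod 5 = 4 ✓, 119 mod 9 = 2 ✓.

x ≡ 119 (mod 360).


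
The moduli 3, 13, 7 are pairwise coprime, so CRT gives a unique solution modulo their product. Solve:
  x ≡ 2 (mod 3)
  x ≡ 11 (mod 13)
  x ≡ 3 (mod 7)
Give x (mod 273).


Moduli 3, 13, 7 are pairwise coprime; by CRT there is a unique solution modulo M = 3 · 13 · 7 = 273.
Solve pairwise, accumulating the modulus:
  Start with x ≡ 2 (mod 3).
  Combine with x ≡ 11 (mod 13): since gcd(3, 13) = 1, we get a unique residue mod 39.
    Write x = 2 + 3·t and substitute into x ≡ 11 (mod 13): 3·t ≡ 11 − 2 = 9 (mod 13).
    The inverse of 3 mod 13 is 9 (since 3·9 = 27 = 2·13 + 1), so t ≡ 9·9 = 81 ≡ 3 (mod 13).
    Then x = 2 + 3·3 = 11, valid modulo lcm(3, 13) = 39: x ≡ 11 (mod 39).
  Combine with x ≡ 3 (mod 7): since gcd(39, 7) = 1, we get a unique residue mod 273.
    Write x = 11 + 39·t and substitute into x ≡ 3 (mod 7): 39·t ≡ 3 − 11 = -8 (mod 7).
    Reduce coefficients mod 7: 4·t ≡ 6 (mod 7).
    The inverse of 4 mod 7 is 2 (since 4·2 = 8 = 1·7 + 1), so t ≡ 2·6 = 12 ≡ 5 (mod 7).
    Then x = 11 + 39·5 = 206, valid modulo lcm(39, 7) = 273: x ≡ 206 (mod 273).
Verify: 206 mod 3 = 2 ✓, 206 mod 13 = 11 ✓, 206 mod 7 = 3 ✓.

x ≡ 206 (mod 273).
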